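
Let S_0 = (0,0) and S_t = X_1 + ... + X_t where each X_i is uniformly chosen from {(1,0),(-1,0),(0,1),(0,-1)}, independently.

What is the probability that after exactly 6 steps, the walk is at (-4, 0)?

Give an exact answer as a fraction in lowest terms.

Answer: 9/1024

Derivation:
Let h be the number of horizontal steps (so 6-h are vertical). To end at (-4,0) need (h-4)/2 right-steps and ((6-h)+0)/2 up-steps.
Sum over h with 4 ≤ h ≤ 6, h ≡ 0 (mod 2), 6-h ≡ 0 (mod 2):
h=4: C(6,4)·C(4,0)·C(2,1) = 15·1·2 = 30
h=6: C(6,6)·C(6,1)·C(0,0) = 1·6·1 = 6
Total favorable: 36
Total paths: 4^6 = 4096
P = 36/4096 = 9/1024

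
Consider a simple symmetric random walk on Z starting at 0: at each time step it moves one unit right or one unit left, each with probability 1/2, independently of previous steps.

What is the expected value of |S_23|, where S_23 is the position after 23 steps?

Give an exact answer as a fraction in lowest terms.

S_23 takes values m ≡ 1 (mod 2) with |m| ≤ 23; P(S_23=m) = C(23,(23+m)/2)/2^23.
Total paths: 2^23 = 8388608
Distribution: P(S=-23)=1/8388608, P(S=-21)=23/8388608, P(S=-19)=253/8388608, P(S=-17)=1771/8388608, P(S=-15)=8855/8388608, P(S=-13)=33649/8388608, P(S=-11)=100947/8388608, P(S=-9)=245157/8388608, P(S=-7)=490314/8388608, P(S=-5)=817190/8388608, P(S=-3)=1144066/8388608, P(S=-1)=1352078/8388608, P(S=1)=1352078/8388608, P(S=3)=1144066/8388608, P(S=5)=817190/8388608, P(S=7)=490314/8388608, P(S=9)=245157/8388608, P(S=11)=100947/8388608, P(S=13)=33649/8388608, P(S=15)=8855/8388608, P(S=17)=1771/8388608, P(S=19)=253/8388608, P(S=21)=23/8388608, P(S=23)=1/8388608
E[|S_23|] = Σ_m |m|·P(S_23=m) = 32449872/8388608 = 2028117/524288

Answer: 2028117/524288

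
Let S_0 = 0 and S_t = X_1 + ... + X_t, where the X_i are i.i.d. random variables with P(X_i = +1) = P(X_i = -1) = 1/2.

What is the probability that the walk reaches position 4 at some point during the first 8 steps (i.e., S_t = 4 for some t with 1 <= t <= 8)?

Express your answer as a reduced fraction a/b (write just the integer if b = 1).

Count via complement. Let g(t,s) = #length-t paths at position s with S_1..S_t all ≠ 4.
g(t,s) = g(t-1,s-1) + g(t-1,s+1) for s ≠ 4; g(t,4) = 0.
t=0: g(0,0)=1
t=1: g(1,-1)=1 g(1,1)=1
t=2: g(2,-2)=1 g(2,0)=2 g(2,2)=1
t=3: g(3,-3)=1 g(3,-1)=3 g(3,1)=3 g(3,3)=1
t=4: g(4,-4)=1 g(4,-2)=4 g(4,0)=6 g(4,2)=4
t=5: g(5,-5)=1 g(5,-3)=5 g(5,-1)=10 g(5,1)=10 g(5,3)=4
t=6: g(6,-6)=1 g(6,-4)=6 g(6,-2)=15 g(6,0)=20 g(6,2)=14
t=7: g(7,-7)=1 g(7,-5)=7 g(7,-3)=21 g(7,-1)=35 g(7,1)=34 g(7,3)=14
t=8: g(8,-8)=1 g(8,-6)=8 g(8,-4)=28 g(8,-2)=56 g(8,0)=69 g(8,2)=48
Paths never hitting 4: Σ_s g(8,s) = 210
Paths hitting 4: 2^8 - 210 = 46
P = 46/256 = 23/128

Answer: 23/128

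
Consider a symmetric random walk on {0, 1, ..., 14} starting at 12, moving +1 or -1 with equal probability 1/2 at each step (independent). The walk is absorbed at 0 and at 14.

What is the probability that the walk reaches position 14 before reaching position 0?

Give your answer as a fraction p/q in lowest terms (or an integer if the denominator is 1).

Symmetric walk (p = 1/2): the harmonic-function argument gives P(hit 14 before 0 | start at 12) = a/N.
P = 12/14 = 6/7

Answer: 6/7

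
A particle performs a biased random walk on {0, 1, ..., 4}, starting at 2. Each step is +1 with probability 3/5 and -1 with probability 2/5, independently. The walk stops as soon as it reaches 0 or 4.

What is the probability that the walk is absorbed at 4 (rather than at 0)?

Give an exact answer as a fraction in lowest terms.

Biased walk: p = 3/5, q = 2/5, r = q/p = 2/3
Gambler's ruin: P(hit 4 before 0 | start at 2) = (1 - r^a)/(1 - r^N)
r^2 = 4/9; r^4 = 16/81
P = (1 - 4/9) / (1 - 16/81) = 5/9 / 65/81 = 9/13

Answer: 9/13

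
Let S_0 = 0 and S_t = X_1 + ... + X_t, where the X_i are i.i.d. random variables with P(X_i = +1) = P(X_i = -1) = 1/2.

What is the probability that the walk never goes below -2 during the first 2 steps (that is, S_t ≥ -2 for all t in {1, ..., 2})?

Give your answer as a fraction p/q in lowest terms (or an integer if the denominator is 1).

Let f(t,s) = #length-t paths at position s with S_1..S_t all ≥ -2.
f(t,s) = f(t-1,s-1) + f(t-1,s+1) for s ≥ -2; f(t,s) = 0 for s < -2.
t=0: f(0,0)=1
t=1: f(1,-1)=1 f(1,1)=1
t=2: f(2,-2)=1 f(2,0)=2 f(2,2)=1
Σ_s f(2,s) = 4
P = 4/4 = 1

Answer: 1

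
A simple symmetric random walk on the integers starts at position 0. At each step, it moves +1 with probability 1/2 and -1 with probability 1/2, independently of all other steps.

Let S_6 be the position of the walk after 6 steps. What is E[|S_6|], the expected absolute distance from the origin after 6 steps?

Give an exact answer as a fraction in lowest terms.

S_6 takes values m ≡ 0 (mod 2) with |m| ≤ 6; P(S_6=m) = C(6,(6+m)/2)/2^6.
Total paths: 2^6 = 64
Distribution: P(S=-6)=1/64, P(S=-4)=6/64, P(S=-2)=15/64, P(S=0)=20/64, P(S=2)=15/64, P(S=4)=6/64, P(S=6)=1/64
E[|S_6|] = Σ_m |m|·P(S_6=m) = 120/64 = 15/8

Answer: 15/8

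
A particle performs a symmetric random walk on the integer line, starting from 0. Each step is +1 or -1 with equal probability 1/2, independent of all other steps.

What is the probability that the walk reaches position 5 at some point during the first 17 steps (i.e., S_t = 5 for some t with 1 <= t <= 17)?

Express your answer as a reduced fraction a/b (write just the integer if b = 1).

Count via complement. Let g(t,s) = #length-t paths at position s with S_1..S_t all ≠ 5.
g(t,s) = g(t-1,s-1) + g(t-1,s+1) for s ≠ 5; g(t,5) = 0.
t=0: g(0,0)=1
t=1: g(1,-1)=1 g(1,1)=1
t=2: g(2,-2)=1 g(2,0)=2 g(2,2)=1
t=3: g(3,-3)=1 g(3,-1)=3 g(3,1)=3 g(3,3)=1
t=4: g(4,-4)=1 g(4,-2)=4 g(4,0)=6 g(4,2)=4 g(4,4)=1
t=5: g(5,-5)=1 g(5,-3)=5 g(5,-1)=10 g(5,1)=10 g(5,3)=5
t=6: g(6,-6)=1 g(6,-4)=6 g(6,-2)=15 g(6,0)=20 g(6,2)=15 g(6,4)=5
t=7: g(7,-7)=1 g(7,-5)=7 g(7,-3)=21 g(7,-1)=35 g(7,1)=35 g(7,3)=20
t=8: g(8,-8)=1 g(8,-6)=8 g(8,-4)=28 g(8,-2)=56 g(8,0)=70 g(8,2)=55 g(8,4)=20
t=9: g(9,-9)=1 g(9,-7)=9 g(9,-5)=36 g(9,-3)=84 g(9,-1)=126 g(9,1)=125 g(9,3)=75
t=10: g(10,-10)=1 g(10,-8)=10 g(10,-6)=45 g(10,-4)=120 g(10,-2)=210 g(10,0)=251 g(10,2)=200 g(10,4)=75
t=11: g(11,-11)=1 g(11,-9)=11 g(11,-7)=55 g(11,-5)=165 g(11,-3)=330 g(11,-1)=461 g(11,1)=451 g(11,3)=275
t=12: g(12,-12)=1 g(12,-10)=12 g(12,-8)=66 g(12,-6)=220 g(12,-4)=495 g(12,-2)=791 g(12,0)=912 g(12,2)=726 g(12,4)=275
t=13: g(13,-13)=1 g(13,-11)=13 g(13,-9)=78 g(13,-7)=286 g(13,-5)=715 g(13,-3)=1286 g(13,-1)=1703 g(13,1)=1638 g(13,3)=1001
t=14: g(14,-14)=1 g(14,-12)=14 g(14,-10)=91 g(14,-8)=364 g(14,-6)=1001 g(14,-4)=2001 g(14,-2)=2989 g(14,0)=3341 g(14,2)=2639 g(14,4)=1001
t=15: g(15,-15)=1 g(15,-13)=15 g(15,-11)=105 g(15,-9)=455 g(15,-7)=1365 g(15,-5)=3002 g(15,-3)=4990 g(15,-1)=6330 g(15,1)=5980 g(15,3)=3640
t=16: g(16,-16)=1 g(16,-14)=16 g(16,-12)=120 g(16,-10)=560 g(16,-8)=1820 g(16,-6)=4367 g(16,-4)=7992 g(16,-2)=11320 g(16,0)=12310 g(16,2)=9620 g(16,4)=3640
t=17: g(17,-17)=1 g(17,-15)=17 g(17,-13)=136 g(17,-11)=680 g(17,-9)=2380 g(17,-7)=6187 g(17,-5)=12359 g(17,-3)=19312 g(17,-1)=23630 g(17,1)=21930 g(17,3)=13260
Paths never hitting 5: Σ_s g(17,s) = 99892
Paths hitting 5: 2^17 - 99892 = 31180
P = 31180/131072 = 7795/32768

Answer: 7795/32768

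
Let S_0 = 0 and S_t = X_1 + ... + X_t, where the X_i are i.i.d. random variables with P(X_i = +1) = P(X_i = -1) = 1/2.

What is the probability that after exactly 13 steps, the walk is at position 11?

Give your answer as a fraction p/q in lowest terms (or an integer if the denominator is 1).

To reach position 11 after 13 steps: need 12 steps of +1 and 1 of -1.
Favorable paths: C(13,12) = 13
Total paths: 2^13 = 8192
P = 13/8192 = 13/8192

Answer: 13/8192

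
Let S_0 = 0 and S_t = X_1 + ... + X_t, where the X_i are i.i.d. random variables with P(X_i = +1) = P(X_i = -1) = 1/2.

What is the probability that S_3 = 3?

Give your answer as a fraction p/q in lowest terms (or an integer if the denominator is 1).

Answer: 1/8

Derivation:
To reach position 3 after 3 steps: need 3 steps of +1 and 0 of -1.
Favorable paths: C(3,3) = 1
Total paths: 2^3 = 8
P = 1/8 = 1/8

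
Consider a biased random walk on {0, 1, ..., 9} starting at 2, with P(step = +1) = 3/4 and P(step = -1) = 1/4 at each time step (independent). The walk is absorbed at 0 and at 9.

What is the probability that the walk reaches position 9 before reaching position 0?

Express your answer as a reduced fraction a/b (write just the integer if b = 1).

Answer: 8748/9841

Derivation:
Biased walk: p = 3/4, q = 1/4, r = q/p = 1/3
Gambler's ruin: P(hit 9 before 0 | start at 2) = (1 - r^a)/(1 - r^N)
r^2 = 1/9; r^9 = 1/19683
P = (1 - 1/9) / (1 - 1/19683) = 8/9 / 19682/19683 = 8748/9841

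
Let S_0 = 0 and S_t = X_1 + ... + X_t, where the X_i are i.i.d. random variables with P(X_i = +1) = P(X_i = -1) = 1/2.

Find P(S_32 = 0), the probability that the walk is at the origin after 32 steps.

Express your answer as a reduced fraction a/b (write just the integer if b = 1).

To return to 0 after 32 steps: need exactly 16 steps of +1 and 16 of -1.
Favorable paths: C(32,16) = 601080390
Total paths: 2^32 = 4294967296
P = 601080390/4294967296 = 300540195/2147483648

Answer: 300540195/2147483648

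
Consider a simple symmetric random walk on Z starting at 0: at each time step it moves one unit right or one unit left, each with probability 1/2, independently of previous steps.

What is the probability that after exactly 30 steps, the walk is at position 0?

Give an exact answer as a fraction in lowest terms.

To return to 0 after 30 steps: need exactly 15 steps of +1 and 15 of -1.
Favorable paths: C(30,15) = 155117520
Total paths: 2^30 = 1073741824
P = 155117520/1073741824 = 9694845/67108864

Answer: 9694845/67108864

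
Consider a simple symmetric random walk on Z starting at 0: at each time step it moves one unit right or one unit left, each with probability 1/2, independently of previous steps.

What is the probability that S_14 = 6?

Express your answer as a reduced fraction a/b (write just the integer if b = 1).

Answer: 1001/16384

Derivation:
To reach position 6 after 14 steps: need 10 steps of +1 and 4 of -1.
Favorable paths: C(14,10) = 1001
Total paths: 2^14 = 16384
P = 1001/16384 = 1001/16384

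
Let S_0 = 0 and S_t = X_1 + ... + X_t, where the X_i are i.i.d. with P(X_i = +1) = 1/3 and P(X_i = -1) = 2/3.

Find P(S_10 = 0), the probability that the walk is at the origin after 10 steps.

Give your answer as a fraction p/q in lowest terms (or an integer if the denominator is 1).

To be at 0 after 10 steps: need exactly 5 steps of +1 and 5 of -1.
Number of such sequences: C(10,5) = 252
Each has probability (1/3)^5 · (2/3)^5 = 32/59049
P = 252 · 32/59049 = 896/6561

Answer: 896/6561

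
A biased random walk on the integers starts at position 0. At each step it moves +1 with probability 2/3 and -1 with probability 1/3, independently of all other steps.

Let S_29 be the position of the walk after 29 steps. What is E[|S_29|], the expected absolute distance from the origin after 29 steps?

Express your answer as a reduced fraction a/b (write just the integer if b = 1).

S_29 takes values m ≡ 1 (mod 2) with |m| ≤ 29; P(S_29=m) = C(29,(29+m)/2) · (2/3)^((29+m)/2) · (1/3)^((29-m)/2).
Distribution: P(S=-29)=1/68630377364883, P(S=-27)=58/68630377364883, P(S=-25)=1624/68630377364883, P(S=-23)=3248/7625597484987, P(S=-21)=42224/7625597484987, P(S=-19)=422240/7625597484987, P(S=-17)=3377920/7625597484987, P(S=-15)=22197760/7625597484987, P(S=-13)=122087680/7625597484987, P(S=-11)=1709227520/22876792454961, P(S=-9)=6836910080/22876792454961, P(S=-7)=23618416640/22876792454961, P(S=-5)=23618416640/7625597484987, P(S=-3)=61771243520/7625597484987, P(S=-1)=141191413760/7625597484987, P(S=1)=282382827520/7625597484987, P(S=3)=494169948160/7625597484987, P(S=5)=755789332480/7625597484987, P(S=7)=3023157329920/22876792454961, P(S=9)=3500497960960/22876792454961, P(S=11)=3500497960960/22876792454961, P(S=13)=1000142274560/7625597484987, P(S=15)=727376199680/7625597484987, P(S=17)=442750730240/7625597484987, P(S=19)=221375365120/7625597484987, P(S=21)=88550146048/7625597484987, P(S=23)=27246198784/7625597484987, P(S=25)=54492397568/68630377364883, P(S=27)=7784628224/68630377364883, P(S=29)=536870912/68630377364883
E[|S_29|] = Σ_m |m|·P(S_29=m) = 224313154766801/22876792454961

Answer: 224313154766801/22876792454961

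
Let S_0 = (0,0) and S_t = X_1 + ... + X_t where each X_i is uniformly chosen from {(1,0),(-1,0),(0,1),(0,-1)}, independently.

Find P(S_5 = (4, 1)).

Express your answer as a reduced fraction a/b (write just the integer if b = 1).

Let h be the number of horizontal steps (so 5-h are vertical). To end at (4,1) need (h+4)/2 right-steps and ((5-h)+1)/2 up-steps.
Sum over h with 4 ≤ h ≤ 4, h ≡ 0 (mod 2), 5-h ≡ 1 (mod 2):
h=4: C(5,4)·C(4,4)·C(1,1) = 5·1·1 = 5
Total favorable: 5
Total paths: 4^5 = 1024
P = 5/1024 = 5/1024

Answer: 5/1024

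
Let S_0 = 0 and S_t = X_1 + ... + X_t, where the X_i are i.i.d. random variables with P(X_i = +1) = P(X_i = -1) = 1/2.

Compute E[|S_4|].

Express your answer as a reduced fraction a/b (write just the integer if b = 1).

S_4 takes values m ≡ 0 (mod 2) with |m| ≤ 4; P(S_4=m) = C(4,(4+m)/2)/2^4.
Total paths: 2^4 = 16
Distribution: P(S=-4)=1/16, P(S=-2)=4/16, P(S=0)=6/16, P(S=2)=4/16, P(S=4)=1/16
E[|S_4|] = Σ_m |m|·P(S_4=m) = 24/16 = 3/2

Answer: 3/2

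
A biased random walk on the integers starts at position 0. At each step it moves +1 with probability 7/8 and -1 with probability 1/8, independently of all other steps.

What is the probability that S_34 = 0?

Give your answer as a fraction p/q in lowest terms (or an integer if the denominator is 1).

Answer: 135717003600585813906885/1267650600228229401496703205376

Derivation:
To be at 0 after 34 steps: need exactly 17 steps of +1 and 17 of -1.
Number of such sequences: C(34,17) = 2333606220
Each has probability (7/8)^17 · (1/8)^17 = 232630513987207/5070602400912917605986812821504
P = 2333606220 · 232630513987207/5070602400912917605986812821504 = 135717003600585813906885/1267650600228229401496703205376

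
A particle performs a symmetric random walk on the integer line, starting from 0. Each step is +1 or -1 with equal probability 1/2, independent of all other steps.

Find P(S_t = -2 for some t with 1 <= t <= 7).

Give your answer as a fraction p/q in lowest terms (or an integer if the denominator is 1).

Answer: 29/64

Derivation:
Count via complement. Let g(t,s) = #length-t paths at position s with S_1..S_t all ≠ -2.
g(t,s) = g(t-1,s-1) + g(t-1,s+1) for s ≠ -2; g(t,-2) = 0.
t=0: g(0,0)=1
t=1: g(1,-1)=1 g(1,1)=1
t=2: g(2,0)=2 g(2,2)=1
t=3: g(3,-1)=2 g(3,1)=3 g(3,3)=1
t=4: g(4,0)=5 g(4,2)=4 g(4,4)=1
t=5: g(5,-1)=5 g(5,1)=9 g(5,3)=5 g(5,5)=1
t=6: g(6,0)=14 g(6,2)=14 g(6,4)=6 g(6,6)=1
t=7: g(7,-1)=14 g(7,1)=28 g(7,3)=20 g(7,5)=7 g(7,7)=1
Paths never hitting -2: Σ_s g(7,s) = 70
Paths hitting -2: 2^7 - 70 = 58
P = 58/128 = 29/64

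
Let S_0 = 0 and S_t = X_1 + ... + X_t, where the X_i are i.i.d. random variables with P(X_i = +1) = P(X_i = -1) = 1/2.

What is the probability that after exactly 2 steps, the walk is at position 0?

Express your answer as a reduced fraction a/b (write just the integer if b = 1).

Answer: 1/2

Derivation:
To return to 0 after 2 steps: need exactly 1 step of +1 and 1 of -1.
Favorable paths: C(2,1) = 2
Total paths: 2^2 = 4
P = 2/4 = 1/2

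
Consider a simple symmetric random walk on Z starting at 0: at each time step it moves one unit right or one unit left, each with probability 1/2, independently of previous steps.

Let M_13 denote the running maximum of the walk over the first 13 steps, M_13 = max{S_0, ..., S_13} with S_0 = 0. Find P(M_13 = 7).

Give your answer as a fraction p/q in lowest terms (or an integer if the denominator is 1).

Answer: 143/4096

Derivation:
Let M_13 = max(S_0,...,S_13). Use the reflection principle: for j ≥ 1, #{paths with M_13 ≥ j} = #{S_13 ≥ j} + #{S_13 ≥ j+1}.
By reflection, #{M_13 ≥ 7} = #{S_13 ≥ 7} + #{S_13 ≥ 8} = 378 + 92 = 470.
#{M_13 ≥ 8} = #{S_13 ≥ 8} + #{S_13 ≥ 9} = 92 + 92 = 184.
#{M_13 = 7} = 470 - 184 = 286.
P(M_13 = 7) = 286/8192 = 143/4096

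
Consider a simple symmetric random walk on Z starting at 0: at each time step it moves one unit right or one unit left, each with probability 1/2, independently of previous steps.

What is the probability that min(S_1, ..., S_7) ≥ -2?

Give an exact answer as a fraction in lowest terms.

Let f(t,s) = #length-t paths at position s with S_1..S_t all ≥ -2.
f(t,s) = f(t-1,s-1) + f(t-1,s+1) for s ≥ -2; f(t,s) = 0 for s < -2.
t=0: f(0,0)=1
t=1: f(1,-1)=1 f(1,1)=1
t=2: f(2,-2)=1 f(2,0)=2 f(2,2)=1
t=3: f(3,-1)=3 f(3,1)=3 f(3,3)=1
t=4: f(4,-2)=3 f(4,0)=6 f(4,2)=4 f(4,4)=1
t=5: f(5,-1)=9 f(5,1)=10 f(5,3)=5 f(5,5)=1
t=6: f(6,-2)=9 f(6,0)=19 f(6,2)=15 f(6,4)=6 f(6,6)=1
t=7: f(7,-1)=28 f(7,1)=34 f(7,3)=21 f(7,5)=7 f(7,7)=1
Σ_s f(7,s) = 91
P = 91/128 = 91/128

Answer: 91/128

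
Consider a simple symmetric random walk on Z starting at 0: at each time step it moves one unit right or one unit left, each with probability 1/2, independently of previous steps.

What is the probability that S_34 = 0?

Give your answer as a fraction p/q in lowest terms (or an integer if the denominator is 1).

Answer: 583401555/4294967296

Derivation:
To return to 0 after 34 steps: need exactly 17 steps of +1 and 17 of -1.
Favorable paths: C(34,17) = 2333606220
Total paths: 2^34 = 17179869184
P = 2333606220/17179869184 = 583401555/4294967296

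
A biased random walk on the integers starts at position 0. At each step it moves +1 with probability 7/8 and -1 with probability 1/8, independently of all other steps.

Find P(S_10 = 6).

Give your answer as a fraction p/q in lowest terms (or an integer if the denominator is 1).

Answer: 259416045/1073741824

Derivation:
To reach position 6 after 10 steps: need 8 steps of +1 and 2 steps of -1.
Number of such sequences: C(10,8) = 45
Each has probability (7/8)^8 · (1/8)^2 = 5764801/1073741824
P = 45 · 5764801/1073741824 = 259416045/1073741824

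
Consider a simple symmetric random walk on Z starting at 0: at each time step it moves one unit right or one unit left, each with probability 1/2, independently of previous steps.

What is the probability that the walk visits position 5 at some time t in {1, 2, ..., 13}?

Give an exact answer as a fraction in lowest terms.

Count via complement. Let g(t,s) = #length-t paths at position s with S_1..S_t all ≠ 5.
g(t,s) = g(t-1,s-1) + g(t-1,s+1) for s ≠ 5; g(t,5) = 0.
t=0: g(0,0)=1
t=1: g(1,-1)=1 g(1,1)=1
t=2: g(2,-2)=1 g(2,0)=2 g(2,2)=1
t=3: g(3,-3)=1 g(3,-1)=3 g(3,1)=3 g(3,3)=1
t=4: g(4,-4)=1 g(4,-2)=4 g(4,0)=6 g(4,2)=4 g(4,4)=1
t=5: g(5,-5)=1 g(5,-3)=5 g(5,-1)=10 g(5,1)=10 g(5,3)=5
t=6: g(6,-6)=1 g(6,-4)=6 g(6,-2)=15 g(6,0)=20 g(6,2)=15 g(6,4)=5
t=7: g(7,-7)=1 g(7,-5)=7 g(7,-3)=21 g(7,-1)=35 g(7,1)=35 g(7,3)=20
t=8: g(8,-8)=1 g(8,-6)=8 g(8,-4)=28 g(8,-2)=56 g(8,0)=70 g(8,2)=55 g(8,4)=20
t=9: g(9,-9)=1 g(9,-7)=9 g(9,-5)=36 g(9,-3)=84 g(9,-1)=126 g(9,1)=125 g(9,3)=75
t=10: g(10,-10)=1 g(10,-8)=10 g(10,-6)=45 g(10,-4)=120 g(10,-2)=210 g(10,0)=251 g(10,2)=200 g(10,4)=75
t=11: g(11,-11)=1 g(11,-9)=11 g(11,-7)=55 g(11,-5)=165 g(11,-3)=330 g(11,-1)=461 g(11,1)=451 g(11,3)=275
t=12: g(12,-12)=1 g(12,-10)=12 g(12,-8)=66 g(12,-6)=220 g(12,-4)=495 g(12,-2)=791 g(12,0)=912 g(12,2)=726 g(12,4)=275
t=13: g(13,-13)=1 g(13,-11)=13 g(13,-9)=78 g(13,-7)=286 g(13,-5)=715 g(13,-3)=1286 g(13,-1)=1703 g(13,1)=1638 g(13,3)=1001
Paths never hitting 5: Σ_s g(13,s) = 6721
Paths hitting 5: 2^13 - 6721 = 1471
P = 1471/8192 = 1471/8192

Answer: 1471/8192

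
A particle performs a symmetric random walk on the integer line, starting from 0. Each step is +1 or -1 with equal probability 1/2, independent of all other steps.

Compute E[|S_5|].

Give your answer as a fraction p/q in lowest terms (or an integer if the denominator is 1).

S_5 takes values m ≡ 1 (mod 2) with |m| ≤ 5; P(S_5=m) = C(5,(5+m)/2)/2^5.
Total paths: 2^5 = 32
Distribution: P(S=-5)=1/32, P(S=-3)=5/32, P(S=-1)=10/32, P(S=1)=10/32, P(S=3)=5/32, P(S=5)=1/32
E[|S_5|] = Σ_m |m|·P(S_5=m) = 60/32 = 15/8

Answer: 15/8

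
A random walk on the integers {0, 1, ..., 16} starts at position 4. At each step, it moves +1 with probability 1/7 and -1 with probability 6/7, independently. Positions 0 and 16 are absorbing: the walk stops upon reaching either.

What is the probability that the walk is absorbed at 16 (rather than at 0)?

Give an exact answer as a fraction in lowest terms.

Answer: 1/2178463249

Derivation:
Biased walk: p = 1/7, q = 6/7, r = q/p = 6
Gambler's ruin: P(hit 16 before 0 | start at 4) = (1 - r^a)/(1 - r^N)
r^4 = 1296; r^16 = 2821109907456
P = (1 - 1296) / (1 - 2821109907456) = -1295 / -2821109907455 = 1/2178463249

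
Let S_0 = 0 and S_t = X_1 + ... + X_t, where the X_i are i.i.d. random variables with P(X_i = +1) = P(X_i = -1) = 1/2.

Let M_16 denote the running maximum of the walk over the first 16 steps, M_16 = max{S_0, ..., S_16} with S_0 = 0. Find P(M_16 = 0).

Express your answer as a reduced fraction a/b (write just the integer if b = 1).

Let M_16 = max(S_0,...,S_16). Use the reflection principle: for j ≥ 1, #{paths with M_16 ≥ j} = #{S_16 ≥ j} + #{S_16 ≥ j+1}.
P(M_16 ≥ 0) = 1 since S_0 = 0, so #{M_16 ≥ 0} = 65536.
#{M_16 ≥ 1} = #{S_16 ≥ 1} + #{S_16 ≥ 2} = 26333 + 26333 = 52666.
#{M_16 = 0} = 65536 - 52666 = 12870.
P(M_16 = 0) = 12870/65536 = 6435/32768

Answer: 6435/32768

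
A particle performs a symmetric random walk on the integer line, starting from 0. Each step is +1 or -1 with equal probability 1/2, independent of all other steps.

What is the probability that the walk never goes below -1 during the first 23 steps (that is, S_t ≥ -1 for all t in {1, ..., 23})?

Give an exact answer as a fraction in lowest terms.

Answer: 676039/2097152

Derivation:
Let f(t,s) = #length-t paths at position s with S_1..S_t all ≥ -1.
f(t,s) = f(t-1,s-1) + f(t-1,s+1) for s ≥ -1; f(t,s) = 0 for s < -1.
t=0: f(0,0)=1
t=1: f(1,-1)=1 f(1,1)=1
t=2: f(2,0)=2 f(2,2)=1
t=3: f(3,-1)=2 f(3,1)=3 f(3,3)=1
t=4: f(4,0)=5 f(4,2)=4 f(4,4)=1
t=5: f(5,-1)=5 f(5,1)=9 f(5,3)=5 f(5,5)=1
t=6: f(6,0)=14 f(6,2)=14 f(6,4)=6 f(6,6)=1
t=7: f(7,-1)=14 f(7,1)=28 f(7,3)=20 f(7,5)=7 f(7,7)=1
t=8: f(8,0)=42 f(8,2)=48 f(8,4)=27 f(8,6)=8 f(8,8)=1
t=9: f(9,-1)=42 f(9,1)=90 f(9,3)=75 f(9,5)=35 f(9,7)=9 f(9,9)=1
t=10: f(10,0)=132 f(10,2)=165 f(10,4)=110 f(10,6)=44 f(10,8)=10 f(10,10)=1
t=11: f(11,-1)=132 f(11,1)=297 f(11,3)=275 f(11,5)=154 f(11,7)=54 f(11,9)=11 f(11,11)=1
t=12: f(12,0)=429 f(12,2)=572 f(12,4)=429 f(12,6)=208 f(12,8)=65 f(12,10)=12 f(12,12)=1
t=13: f(13,-1)=429 f(13,1)=1001 f(13,3)=1001 f(13,5)=637 f(13,7)=273 f(13,9)=77 f(13,11)=13 f(13,13)=1
t=14: f(14,0)=1430 f(14,2)=2002 f(14,4)=1638 f(14,6)=910 f(14,8)=350 f(14,10)=90 f(14,12)=14 f(14,14)=1
t=15: f(15,-1)=1430 f(15,1)=3432 f(15,3)=3640 f(15,5)=2548 f(15,7)=1260 f(15,9)=440 f(15,11)=104 f(15,13)=15 f(15,15)=1
t=16: f(16,0)=4862 f(16,2)=7072 f(16,4)=6188 f(16,6)=3808 f(16,8)=1700 f(16,10)=544 f(16,12)=119 f(16,14)=16 f(16,16)=1
t=17: f(17,-1)=4862 f(17,1)=11934 f(17,3)=13260 f(17,5)=9996 f(17,7)=5508 f(17,9)=2244 f(17,11)=663 f(17,13)=135 f(17,15)=17 f(17,17)=1
t=18: f(18,0)=16796 f(18,2)=25194 f(18,4)=23256 f(18,6)=15504 f(18,8)=7752 f(18,10)=2907 f(18,12)=798 f(18,14)=152 f(18,16)=18 f(18,18)=1
t=19: f(19,-1)=16796 f(19,1)=41990 f(19,3)=48450 f(19,5)=38760 f(19,7)=23256 f(19,9)=10659 f(19,11)=3705 f(19,13)=950 f(19,15)=170 f(19,17)=19 f(19,19)=1
t=20: f(20,0)=58786 f(20,2)=90440 f(20,4)=87210 f(20,6)=62016 f(20,8)=33915 f(20,10)=14364 f(20,12)=4655 f(20,14)=1120 f(20,16)=189 f(20,18)=20 f(20,20)=1
t=21: f(21,-1)=58786 f(21,1)=149226 f(21,3)=177650 f(21,5)=149226 f(21,7)=95931 f(21,9)=48279 f(21,11)=19019 f(21,13)=5775 f(21,15)=1309 f(21,17)=209 f(21,19)=21 f(21,21)=1
t=22: f(22,0)=208012 f(22,2)=326876 f(22,4)=326876 f(22,6)=245157 f(22,8)=144210 f(22,10)=67298 f(22,12)=24794 f(22,14)=7084 f(22,16)=1518 f(22,18)=230 f(22,20)=22 f(22,22)=1
t=23: f(23,-1)=208012 f(23,1)=534888 f(23,3)=653752 f(23,5)=572033 f(23,7)=389367 f(23,9)=211508 f(23,11)=92092 f(23,13)=31878 f(23,15)=8602 f(23,17)=1748 f(23,19)=252 f(23,21)=23 f(23,23)=1
Σ_s f(23,s) = 2704156
P = 2704156/8388608 = 676039/2097152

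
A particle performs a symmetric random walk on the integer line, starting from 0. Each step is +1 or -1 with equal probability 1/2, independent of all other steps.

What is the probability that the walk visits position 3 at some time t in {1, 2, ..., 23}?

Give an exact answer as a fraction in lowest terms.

Count via complement. Let g(t,s) = #length-t paths at position s with S_1..S_t all ≠ 3.
g(t,s) = g(t-1,s-1) + g(t-1,s+1) for s ≠ 3; g(t,3) = 0.
t=0: g(0,0)=1
t=1: g(1,-1)=1 g(1,1)=1
t=2: g(2,-2)=1 g(2,0)=2 g(2,2)=1
t=3: g(3,-3)=1 g(3,-1)=3 g(3,1)=3
t=4: g(4,-4)=1 g(4,-2)=4 g(4,0)=6 g(4,2)=3
t=5: g(5,-5)=1 g(5,-3)=5 g(5,-1)=10 g(5,1)=9
t=6: g(6,-6)=1 g(6,-4)=6 g(6,-2)=15 g(6,0)=19 g(6,2)=9
t=7: g(7,-7)=1 g(7,-5)=7 g(7,-3)=21 g(7,-1)=34 g(7,1)=28
t=8: g(8,-8)=1 g(8,-6)=8 g(8,-4)=28 g(8,-2)=55 g(8,0)=62 g(8,2)=28
t=9: g(9,-9)=1 g(9,-7)=9 g(9,-5)=36 g(9,-3)=83 g(9,-1)=117 g(9,1)=90
t=10: g(10,-10)=1 g(10,-8)=10 g(10,-6)=45 g(10,-4)=119 g(10,-2)=200 g(10,0)=207 g(10,2)=90
t=11: g(11,-11)=1 g(11,-9)=11 g(11,-7)=55 g(11,-5)=164 g(11,-3)=319 g(11,-1)=407 g(11,1)=297
t=12: g(12,-12)=1 g(12,-10)=12 g(12,-8)=66 g(12,-6)=219 g(12,-4)=483 g(12,-2)=726 g(12,0)=704 g(12,2)=297
t=13: g(13,-13)=1 g(13,-11)=13 g(13,-9)=78 g(13,-7)=285 g(13,-5)=702 g(13,-3)=1209 g(13,-1)=1430 g(13,1)=1001
t=14: g(14,-14)=1 g(14,-12)=14 g(14,-10)=91 g(14,-8)=363 g(14,-6)=987 g(14,-4)=1911 g(14,-2)=2639 g(14,0)=2431 g(14,2)=1001
t=15: g(15,-15)=1 g(15,-13)=15 g(15,-11)=105 g(15,-9)=454 g(15,-7)=1350 g(15,-5)=2898 g(15,-3)=4550 g(15,-1)=5070 g(15,1)=3432
t=16: g(16,-16)=1 g(16,-14)=16 g(16,-12)=120 g(16,-10)=559 g(16,-8)=1804 g(16,-6)=4248 g(16,-4)=7448 g(16,-2)=9620 g(16,0)=8502 g(16,2)=3432
t=17: g(17,-17)=1 g(17,-15)=17 g(17,-13)=136 g(17,-11)=679 g(17,-9)=2363 g(17,-7)=6052 g(17,-5)=11696 g(17,-3)=17068 g(17,-1)=18122 g(17,1)=11934
t=18: g(18,-18)=1 g(18,-16)=18 g(18,-14)=153 g(18,-12)=815 g(18,-10)=3042 g(18,-8)=8415 g(18,-6)=17748 g(18,-4)=28764 g(18,-2)=35190 g(18,0)=30056 g(18,2)=11934
t=19: g(19,-19)=1 g(19,-17)=19 g(19,-15)=171 g(19,-13)=968 g(19,-11)=3857 g(19,-9)=11457 g(19,-7)=26163 g(19,-5)=46512 g(19,-3)=63954 g(19,-1)=65246 g(19,1)=41990
t=20: g(20,-20)=1 g(20,-18)=20 g(20,-16)=190 g(20,-14)=1139 g(20,-12)=4825 g(20,-10)=15314 g(20,-8)=37620 g(20,-6)=72675 g(20,-4)=110466 g(20,-2)=129200 g(20,0)=107236 g(20,2)=41990
t=21: g(21,-21)=1 g(21,-19)=21 g(21,-17)=210 g(21,-15)=1329 g(21,-13)=5964 g(21,-11)=20139 g(21,-9)=52934 g(21,-7)=110295 g(21,-5)=183141 g(21,-3)=239666 g(21,-1)=236436 g(21,1)=149226
t=22: g(22,-22)=1 g(22,-20)=22 g(22,-18)=231 g(22,-16)=1539 g(22,-14)=7293 g(22,-12)=26103 g(22,-10)=73073 g(22,-8)=163229 g(22,-6)=293436 g(22,-4)=422807 g(22,-2)=476102 g(22,0)=385662 g(22,2)=149226
t=23: g(23,-23)=1 g(23,-21)=23 g(23,-19)=253 g(23,-17)=1770 g(23,-15)=8832 g(23,-13)=33396 g(23,-11)=99176 g(23,-9)=236302 g(23,-7)=456665 g(23,-5)=716243 g(23,-3)=898909 g(23,-1)=861764 g(23,1)=534888
Paths never hitting 3: Σ_s g(23,s) = 3848222
Paths hitting 3: 2^23 - 3848222 = 4540386
P = 4540386/8388608 = 2270193/4194304

Answer: 2270193/4194304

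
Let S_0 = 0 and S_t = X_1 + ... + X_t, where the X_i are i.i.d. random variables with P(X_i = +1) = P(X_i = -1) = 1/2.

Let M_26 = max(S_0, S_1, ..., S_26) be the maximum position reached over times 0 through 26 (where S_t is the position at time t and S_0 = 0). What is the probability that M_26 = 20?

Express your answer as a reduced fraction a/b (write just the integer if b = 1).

Let M_26 = max(S_0,...,S_26). Use the reflection principle: for j ≥ 1, #{paths with M_26 ≥ j} = #{S_26 ≥ j} + #{S_26 ≥ j+1}.
By reflection, #{M_26 ≥ 20} = #{S_26 ≥ 20} + #{S_26 ≥ 21} = 2952 + 352 = 3304.
#{M_26 ≥ 21} = #{S_26 ≥ 21} + #{S_26 ≥ 22} = 352 + 352 = 704.
#{M_26 = 20} = 3304 - 704 = 2600.
P(M_26 = 20) = 2600/67108864 = 325/8388608

Answer: 325/8388608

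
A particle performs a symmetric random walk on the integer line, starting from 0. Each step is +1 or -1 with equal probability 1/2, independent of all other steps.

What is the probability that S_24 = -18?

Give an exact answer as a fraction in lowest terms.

To reach position -18 after 24 steps: need 3 steps of +1 and 21 of -1.
Favorable paths: C(24,3) = 2024
Total paths: 2^24 = 16777216
P = 2024/16777216 = 253/2097152

Answer: 253/2097152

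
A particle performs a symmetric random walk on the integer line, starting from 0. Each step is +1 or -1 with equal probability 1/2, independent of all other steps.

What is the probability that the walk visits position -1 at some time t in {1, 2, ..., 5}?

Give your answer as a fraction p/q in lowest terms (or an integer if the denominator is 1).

Count via complement. Let g(t,s) = #length-t paths at position s with S_1..S_t all ≠ -1.
g(t,s) = g(t-1,s-1) + g(t-1,s+1) for s ≠ -1; g(t,-1) = 0.
t=0: g(0,0)=1
t=1: g(1,1)=1
t=2: g(2,0)=1 g(2,2)=1
t=3: g(3,1)=2 g(3,3)=1
t=4: g(4,0)=2 g(4,2)=3 g(4,4)=1
t=5: g(5,1)=5 g(5,3)=4 g(5,5)=1
Paths never hitting -1: Σ_s g(5,s) = 10
Paths hitting -1: 2^5 - 10 = 22
P = 22/32 = 11/16

Answer: 11/16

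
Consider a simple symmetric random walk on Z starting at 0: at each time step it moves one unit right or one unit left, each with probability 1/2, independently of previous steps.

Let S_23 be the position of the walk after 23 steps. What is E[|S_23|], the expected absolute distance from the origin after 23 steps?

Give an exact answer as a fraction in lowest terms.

Answer: 2028117/524288

Derivation:
S_23 takes values m ≡ 1 (mod 2) with |m| ≤ 23; P(S_23=m) = C(23,(23+m)/2)/2^23.
Total paths: 2^23 = 8388608
Distribution: P(S=-23)=1/8388608, P(S=-21)=23/8388608, P(S=-19)=253/8388608, P(S=-17)=1771/8388608, P(S=-15)=8855/8388608, P(S=-13)=33649/8388608, P(S=-11)=100947/8388608, P(S=-9)=245157/8388608, P(S=-7)=490314/8388608, P(S=-5)=817190/8388608, P(S=-3)=1144066/8388608, P(S=-1)=1352078/8388608, P(S=1)=1352078/8388608, P(S=3)=1144066/8388608, P(S=5)=817190/8388608, P(S=7)=490314/8388608, P(S=9)=245157/8388608, P(S=11)=100947/8388608, P(S=13)=33649/8388608, P(S=15)=8855/8388608, P(S=17)=1771/8388608, P(S=19)=253/8388608, P(S=21)=23/8388608, P(S=23)=1/8388608
E[|S_23|] = Σ_m |m|·P(S_23=m) = 32449872/8388608 = 2028117/524288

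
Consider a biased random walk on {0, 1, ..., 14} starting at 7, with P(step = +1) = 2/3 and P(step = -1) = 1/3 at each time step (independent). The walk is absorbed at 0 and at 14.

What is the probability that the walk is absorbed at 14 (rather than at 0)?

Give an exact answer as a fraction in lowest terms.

Answer: 128/129

Derivation:
Biased walk: p = 2/3, q = 1/3, r = q/p = 1/2
Gambler's ruin: P(hit 14 before 0 | start at 7) = (1 - r^a)/(1 - r^N)
r^7 = 1/128; r^14 = 1/16384
P = (1 - 1/128) / (1 - 1/16384) = 127/128 / 16383/16384 = 128/129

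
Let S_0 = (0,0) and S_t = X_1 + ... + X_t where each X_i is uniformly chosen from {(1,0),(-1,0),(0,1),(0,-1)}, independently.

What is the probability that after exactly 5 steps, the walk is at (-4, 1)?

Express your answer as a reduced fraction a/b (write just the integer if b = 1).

Answer: 5/1024

Derivation:
Let h be the number of horizontal steps (so 5-h are vertical). To end at (-4,1) need (h-4)/2 right-steps and ((5-h)+1)/2 up-steps.
Sum over h with 4 ≤ h ≤ 4, h ≡ 0 (mod 2), 5-h ≡ 1 (mod 2):
h=4: C(5,4)·C(4,0)·C(1,1) = 5·1·1 = 5
Total favorable: 5
Total paths: 4^5 = 1024
P = 5/1024 = 5/1024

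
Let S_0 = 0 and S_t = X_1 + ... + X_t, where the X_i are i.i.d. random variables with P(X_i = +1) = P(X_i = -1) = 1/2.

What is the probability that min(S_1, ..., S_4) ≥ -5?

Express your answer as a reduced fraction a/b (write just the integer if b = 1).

Let f(t,s) = #length-t paths at position s with S_1..S_t all ≥ -5.
f(t,s) = f(t-1,s-1) + f(t-1,s+1) for s ≥ -5; f(t,s) = 0 for s < -5.
t=0: f(0,0)=1
t=1: f(1,-1)=1 f(1,1)=1
t=2: f(2,-2)=1 f(2,0)=2 f(2,2)=1
t=3: f(3,-3)=1 f(3,-1)=3 f(3,1)=3 f(3,3)=1
t=4: f(4,-4)=1 f(4,-2)=4 f(4,0)=6 f(4,2)=4 f(4,4)=1
Σ_s f(4,s) = 16
P = 16/16 = 1

Answer: 1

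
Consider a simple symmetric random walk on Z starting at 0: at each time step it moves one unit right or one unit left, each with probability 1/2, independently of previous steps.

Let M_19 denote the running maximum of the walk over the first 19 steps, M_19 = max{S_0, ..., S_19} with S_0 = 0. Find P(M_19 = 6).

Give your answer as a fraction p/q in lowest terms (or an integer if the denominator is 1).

Let M_19 = max(S_0,...,S_19). Use the reflection principle: for j ≥ 1, #{paths with M_19 ≥ j} = #{S_19 ≥ j} + #{S_19 ≥ j+1}.
By reflection, #{M_19 ≥ 6} = #{S_19 ≥ 6} + #{S_19 ≥ 7} = 43796 + 43796 = 87592.
#{M_19 ≥ 7} = #{S_19 ≥ 7} + #{S_19 ≥ 8} = 43796 + 16664 = 60460.
#{M_19 = 6} = 87592 - 60460 = 27132.
P(M_19 = 6) = 27132/524288 = 6783/131072

Answer: 6783/131072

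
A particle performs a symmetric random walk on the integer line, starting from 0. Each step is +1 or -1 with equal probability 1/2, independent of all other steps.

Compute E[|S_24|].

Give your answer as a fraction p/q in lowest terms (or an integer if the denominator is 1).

Answer: 2028117/524288

Derivation:
S_24 takes values m ≡ 0 (mod 2) with |m| ≤ 24; P(S_24=m) = C(24,(24+m)/2)/2^24.
Total paths: 2^24 = 16777216
Distribution: P(S=-24)=1/16777216, P(S=-22)=24/16777216, P(S=-20)=276/16777216, P(S=-18)=2024/16777216, P(S=-16)=10626/16777216, P(S=-14)=42504/16777216, P(S=-12)=134596/16777216, P(S=-10)=346104/16777216, P(S=-8)=735471/16777216, P(S=-6)=1307504/16777216, P(S=-4)=1961256/16777216, P(S=-2)=2496144/16777216, P(S=0)=2704156/16777216, P(S=2)=2496144/16777216, P(S=4)=1961256/16777216, P(S=6)=1307504/16777216, P(S=8)=735471/16777216, P(S=10)=346104/16777216, P(S=12)=134596/16777216, P(S=14)=42504/16777216, P(S=16)=10626/16777216, P(S=18)=2024/16777216, P(S=20)=276/16777216, P(S=22)=24/16777216, P(S=24)=1/16777216
E[|S_24|] = Σ_m |m|·P(S_24=m) = 64899744/16777216 = 2028117/524288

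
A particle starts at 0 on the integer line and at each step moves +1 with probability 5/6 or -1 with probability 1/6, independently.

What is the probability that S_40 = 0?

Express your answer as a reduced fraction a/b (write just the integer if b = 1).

To be at 0 after 40 steps: need exactly 20 steps of +1 and 20 of -1.
Number of such sequences: C(40,20) = 137846528820
Each has probability (5/6)^20 · (1/6)^20 = 95367431640625/13367494538843734067838845976576
P = 137846528820 · 95367431640625/13367494538843734067838845976576 = 365168594837188720703125/371319292745659279662190166016

Answer: 365168594837188720703125/371319292745659279662190166016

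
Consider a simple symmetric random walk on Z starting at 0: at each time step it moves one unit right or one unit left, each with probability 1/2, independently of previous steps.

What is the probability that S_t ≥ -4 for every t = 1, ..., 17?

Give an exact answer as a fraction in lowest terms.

Answer: 24973/32768

Derivation:
Let f(t,s) = #length-t paths at position s with S_1..S_t all ≥ -4.
f(t,s) = f(t-1,s-1) + f(t-1,s+1) for s ≥ -4; f(t,s) = 0 for s < -4.
t=0: f(0,0)=1
t=1: f(1,-1)=1 f(1,1)=1
t=2: f(2,-2)=1 f(2,0)=2 f(2,2)=1
t=3: f(3,-3)=1 f(3,-1)=3 f(3,1)=3 f(3,3)=1
t=4: f(4,-4)=1 f(4,-2)=4 f(4,0)=6 f(4,2)=4 f(4,4)=1
t=5: f(5,-3)=5 f(5,-1)=10 f(5,1)=10 f(5,3)=5 f(5,5)=1
t=6: f(6,-4)=5 f(6,-2)=15 f(6,0)=20 f(6,2)=15 f(6,4)=6 f(6,6)=1
t=7: f(7,-3)=20 f(7,-1)=35 f(7,1)=35 f(7,3)=21 f(7,5)=7 f(7,7)=1
t=8: f(8,-4)=20 f(8,-2)=55 f(8,0)=70 f(8,2)=56 f(8,4)=28 f(8,6)=8 f(8,8)=1
t=9: f(9,-3)=75 f(9,-1)=125 f(9,1)=126 f(9,3)=84 f(9,5)=36 f(9,7)=9 f(9,9)=1
t=10: f(10,-4)=75 f(10,-2)=200 f(10,0)=251 f(10,2)=210 f(10,4)=120 f(10,6)=45 f(10,8)=10 f(10,10)=1
t=11: f(11,-3)=275 f(11,-1)=451 f(11,1)=461 f(11,3)=330 f(11,5)=165 f(11,7)=55 f(11,9)=11 f(11,11)=1
t=12: f(12,-4)=275 f(12,-2)=726 f(12,0)=912 f(12,2)=791 f(12,4)=495 f(12,6)=220 f(12,8)=66 f(12,10)=12 f(12,12)=1
t=13: f(13,-3)=1001 f(13,-1)=1638 f(13,1)=1703 f(13,3)=1286 f(13,5)=715 f(13,7)=286 f(13,9)=78 f(13,11)=13 f(13,13)=1
t=14: f(14,-4)=1001 f(14,-2)=2639 f(14,0)=3341 f(14,2)=2989 f(14,4)=2001 f(14,6)=1001 f(14,8)=364 f(14,10)=91 f(14,12)=14 f(14,14)=1
t=15: f(15,-3)=3640 f(15,-1)=5980 f(15,1)=6330 f(15,3)=4990 f(15,5)=3002 f(15,7)=1365 f(15,9)=455 f(15,11)=105 f(15,13)=15 f(15,15)=1
t=16: f(16,-4)=3640 f(16,-2)=9620 f(16,0)=12310 f(16,2)=11320 f(16,4)=7992 f(16,6)=4367 f(16,8)=1820 f(16,10)=560 f(16,12)=120 f(16,14)=16 f(16,16)=1
t=17: f(17,-3)=13260 f(17,-1)=21930 f(17,1)=23630 f(17,3)=19312 f(17,5)=12359 f(17,7)=6187 f(17,9)=2380 f(17,11)=680 f(17,13)=136 f(17,15)=17 f(17,17)=1
Σ_s f(17,s) = 99892
P = 99892/131072 = 24973/32768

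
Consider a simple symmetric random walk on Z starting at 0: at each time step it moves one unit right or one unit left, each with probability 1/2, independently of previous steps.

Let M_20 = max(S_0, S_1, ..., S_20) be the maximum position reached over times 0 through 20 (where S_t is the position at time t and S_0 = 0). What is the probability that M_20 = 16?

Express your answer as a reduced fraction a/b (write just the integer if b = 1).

Answer: 95/524288

Derivation:
Let M_20 = max(S_0,...,S_20). Use the reflection principle: for j ≥ 1, #{paths with M_20 ≥ j} = #{S_20 ≥ j} + #{S_20 ≥ j+1}.
By reflection, #{M_20 ≥ 16} = #{S_20 ≥ 16} + #{S_20 ≥ 17} = 211 + 21 = 232.
#{M_20 ≥ 17} = #{S_20 ≥ 17} + #{S_20 ≥ 18} = 21 + 21 = 42.
#{M_20 = 16} = 232 - 42 = 190.
P(M_20 = 16) = 190/1048576 = 95/524288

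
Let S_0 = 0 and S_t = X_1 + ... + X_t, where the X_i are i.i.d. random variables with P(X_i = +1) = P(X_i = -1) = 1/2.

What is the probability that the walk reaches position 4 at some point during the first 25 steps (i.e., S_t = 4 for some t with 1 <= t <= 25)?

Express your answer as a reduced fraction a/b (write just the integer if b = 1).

Count via complement. Let g(t,s) = #length-t paths at position s with S_1..S_t all ≠ 4.
g(t,s) = g(t-1,s-1) + g(t-1,s+1) for s ≠ 4; g(t,4) = 0.
t=0: g(0,0)=1
t=1: g(1,-1)=1 g(1,1)=1
t=2: g(2,-2)=1 g(2,0)=2 g(2,2)=1
t=3: g(3,-3)=1 g(3,-1)=3 g(3,1)=3 g(3,3)=1
t=4: g(4,-4)=1 g(4,-2)=4 g(4,0)=6 g(4,2)=4
t=5: g(5,-5)=1 g(5,-3)=5 g(5,-1)=10 g(5,1)=10 g(5,3)=4
t=6: g(6,-6)=1 g(6,-4)=6 g(6,-2)=15 g(6,0)=20 g(6,2)=14
t=7: g(7,-7)=1 g(7,-5)=7 g(7,-3)=21 g(7,-1)=35 g(7,1)=34 g(7,3)=14
t=8: g(8,-8)=1 g(8,-6)=8 g(8,-4)=28 g(8,-2)=56 g(8,0)=69 g(8,2)=48
t=9: g(9,-9)=1 g(9,-7)=9 g(9,-5)=36 g(9,-3)=84 g(9,-1)=125 g(9,1)=117 g(9,3)=48
t=10: g(10,-10)=1 g(10,-8)=10 g(10,-6)=45 g(10,-4)=120 g(10,-2)=209 g(10,0)=242 g(10,2)=165
t=11: g(11,-11)=1 g(11,-9)=11 g(11,-7)=55 g(11,-5)=165 g(11,-3)=329 g(11,-1)=451 g(11,1)=407 g(11,3)=165
t=12: g(12,-12)=1 g(12,-10)=12 g(12,-8)=66 g(12,-6)=220 g(12,-4)=494 g(12,-2)=780 g(12,0)=858 g(12,2)=572
t=13: g(13,-13)=1 g(13,-11)=13 g(13,-9)=78 g(13,-7)=286 g(13,-5)=714 g(13,-3)=1274 g(13,-1)=1638 g(13,1)=1430 g(13,3)=572
t=14: g(14,-14)=1 g(14,-12)=14 g(14,-10)=91 g(14,-8)=364 g(14,-6)=1000 g(14,-4)=1988 g(14,-2)=2912 g(14,0)=3068 g(14,2)=2002
t=15: g(15,-15)=1 g(15,-13)=15 g(15,-11)=105 g(15,-9)=455 g(15,-7)=1364 g(15,-5)=2988 g(15,-3)=4900 g(15,-1)=5980 g(15,1)=5070 g(15,3)=2002
t=16: g(16,-16)=1 g(16,-14)=16 g(16,-12)=120 g(16,-10)=560 g(16,-8)=1819 g(16,-6)=4352 g(16,-4)=7888 g(16,-2)=10880 g(16,0)=11050 g(16,2)=7072
t=17: g(17,-17)=1 g(17,-15)=17 g(17,-13)=136 g(17,-11)=680 g(17,-9)=2379 g(17,-7)=6171 g(17,-5)=12240 g(17,-3)=18768 g(17,-1)=21930 g(17,1)=18122 g(17,3)=7072
t=18: g(18,-18)=1 g(18,-16)=18 g(18,-14)=153 g(18,-12)=816 g(18,-10)=3059 g(18,-8)=8550 g(18,-6)=18411 g(18,-4)=31008 g(18,-2)=40698 g(18,0)=40052 g(18,2)=25194
t=19: g(19,-19)=1 g(19,-17)=19 g(19,-15)=171 g(19,-13)=969 g(19,-11)=3875 g(19,-9)=11609 g(19,-7)=26961 g(19,-5)=49419 g(19,-3)=71706 g(19,-1)=80750 g(19,1)=65246 g(19,3)=25194
t=20: g(20,-20)=1 g(20,-18)=20 g(20,-16)=190 g(20,-14)=1140 g(20,-12)=4844 g(20,-10)=15484 g(20,-8)=38570 g(20,-6)=76380 g(20,-4)=121125 g(20,-2)=152456 g(20,0)=145996 g(20,2)=90440
t=21: g(21,-21)=1 g(21,-19)=21 g(21,-17)=210 g(21,-15)=1330 g(21,-13)=5984 g(21,-11)=20328 g(21,-9)=54054 g(21,-7)=114950 g(21,-5)=197505 g(21,-3)=273581 g(21,-1)=298452 g(21,1)=236436 g(21,3)=90440
t=22: g(22,-22)=1 g(22,-20)=22 g(22,-18)=231 g(22,-16)=1540 g(22,-14)=7314 g(22,-12)=26312 g(22,-10)=74382 g(22,-8)=169004 g(22,-6)=312455 g(22,-4)=471086 g(22,-2)=572033 g(22,0)=534888 g(22,2)=326876
t=23: g(23,-23)=1 g(23,-21)=23 g(23,-19)=253 g(23,-17)=1771 g(23,-15)=8854 g(23,-13)=33626 g(23,-11)=100694 g(23,-9)=243386 g(23,-7)=481459 g(23,-5)=783541 g(23,-3)=1043119 g(23,-1)=1106921 g(23,1)=861764 g(23,3)=326876
t=24: g(24,-24)=1 g(24,-22)=24 g(24,-20)=276 g(24,-18)=2024 g(24,-16)=10625 g(24,-14)=42480 g(24,-12)=134320 g(24,-10)=344080 g(24,-8)=724845 g(24,-6)=1265000 g(24,-4)=1826660 g(24,-2)=2150040 g(24,0)=1968685 g(24,2)=1188640
t=25: g(25,-25)=1 g(25,-23)=25 g(25,-21)=300 g(25,-19)=2300 g(25,-17)=12649 g(25,-15)=53105 g(25,-13)=176800 g(25,-11)=478400 g(25,-9)=1068925 g(25,-7)=1989845 g(25,-5)=3091660 g(25,-3)=3976700 g(25,-1)=4118725 g(25,1)=3157325 g(25,3)=1188640
Paths never hitting 4: Σ_s g(25,s) = 19315400
Paths hitting 4: 2^25 - 19315400 = 14239032
P = 14239032/33554432 = 1779879/4194304

Answer: 1779879/4194304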